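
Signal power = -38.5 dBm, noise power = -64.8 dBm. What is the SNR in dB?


SNR = -38.5 - (-64.8) = 26.3 dB

26.3 dB


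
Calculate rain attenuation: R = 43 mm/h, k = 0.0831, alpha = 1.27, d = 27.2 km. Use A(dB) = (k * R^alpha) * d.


gamma = 0.0831 * 43^1.27 = 9.865202 dB/km
A = 9.865202 * 27.2 = 268.33 dB

268.33 dB


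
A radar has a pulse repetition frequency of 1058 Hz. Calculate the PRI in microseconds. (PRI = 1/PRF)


PRI = 1/1058 = 0.0009451796 s = 945.2 us

945.2 us


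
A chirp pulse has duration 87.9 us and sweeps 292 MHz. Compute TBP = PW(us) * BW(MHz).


TBP = 87.9 * 292 = 25666.8

25666.8


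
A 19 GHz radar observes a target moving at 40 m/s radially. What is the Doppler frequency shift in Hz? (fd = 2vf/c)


fd = 2 * 40 * 19000000000.0 / 3e8 = 5066.7 Hz

5066.7 Hz


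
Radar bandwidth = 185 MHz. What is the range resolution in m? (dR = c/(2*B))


dR = 3e8 / (2 * 185000000.0) = 0.81 m

0.81 m


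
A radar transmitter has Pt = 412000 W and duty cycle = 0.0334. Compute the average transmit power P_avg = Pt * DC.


P_avg = 412000 * 0.0334 = 13760.8 W

13760.8 W


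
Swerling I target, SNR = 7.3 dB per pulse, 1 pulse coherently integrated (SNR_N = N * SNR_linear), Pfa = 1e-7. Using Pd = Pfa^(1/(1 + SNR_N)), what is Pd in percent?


SNR_lin = 10^(7.3/10) = 5.37032
SNR_N = 1 * 5.37032 = 5.37032
1/(1 + SNR_N) = 1/6.37032 = 0.156978
Pd = (1e-7)^0.156978 = 0.07964
Pd = 8.0%

8.0%


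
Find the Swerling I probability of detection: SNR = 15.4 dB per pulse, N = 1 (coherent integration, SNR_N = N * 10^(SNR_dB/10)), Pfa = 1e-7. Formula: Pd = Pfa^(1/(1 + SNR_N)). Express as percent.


SNR_lin = 10^(15.4/10) = 34.67369
SNR_N = 1 * 34.67369 = 34.67369
1/(1 + SNR_N) = 1/35.67369 = 0.0280319
Pd = (1e-7)^0.0280319 = 0.63647
Pd = 63.6%

63.6%


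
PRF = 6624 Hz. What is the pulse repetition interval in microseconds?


PRI = 1/6624 = 0.0001509662 s = 151.0 us

151.0 us


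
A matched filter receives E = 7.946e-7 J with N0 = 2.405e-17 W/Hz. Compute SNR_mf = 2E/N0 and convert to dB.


SNR_lin = 2 * 7.946e-7 / 2.405e-17 = 6.608e10
SNR_dB = 10*log10(6.608e10) = 108.2 dB

108.2 dB


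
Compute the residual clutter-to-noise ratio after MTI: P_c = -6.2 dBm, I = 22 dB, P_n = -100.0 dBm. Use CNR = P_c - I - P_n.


CNR = -6.2 - 22 - (-100.0) = 71.8 dB

71.8 dB


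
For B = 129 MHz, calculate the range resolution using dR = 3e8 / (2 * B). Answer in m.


dR = 3e8 / (2 * 129000000.0) = 1.16 m

1.16 m


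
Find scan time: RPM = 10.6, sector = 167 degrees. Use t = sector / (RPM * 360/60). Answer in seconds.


t = 167 / (10.6 * 360) * 60 = 2.63 s

2.63 s


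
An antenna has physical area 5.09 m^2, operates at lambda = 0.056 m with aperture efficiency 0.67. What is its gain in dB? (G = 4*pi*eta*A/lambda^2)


G_linear = 4*pi*0.67*5.09/0.056^2 = 13665.53
G_dB = 10*log10(13665.53) = 41.4 dB

41.4 dB


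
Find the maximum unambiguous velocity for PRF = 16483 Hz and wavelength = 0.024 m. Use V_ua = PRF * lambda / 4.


V_ua = 16483 * 0.024 / 4 = 98.9 m/s

98.9 m/s


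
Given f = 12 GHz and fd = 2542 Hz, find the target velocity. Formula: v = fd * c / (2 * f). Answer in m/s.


v = 2542 * 3e8 / (2 * 12000000000.0) = 31.8 m/s

31.8 m/s


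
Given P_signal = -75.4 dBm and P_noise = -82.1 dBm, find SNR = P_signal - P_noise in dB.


SNR = -75.4 - (-82.1) = 6.7 dB

6.7 dB


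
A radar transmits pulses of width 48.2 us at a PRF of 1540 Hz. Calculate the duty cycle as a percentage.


DC = 48.2e-6 * 1540 * 100 = 7.42%

7.42%


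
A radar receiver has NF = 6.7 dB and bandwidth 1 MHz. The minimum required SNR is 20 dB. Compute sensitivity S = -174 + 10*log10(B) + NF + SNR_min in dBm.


10*log10(1000000.0) = 60.0
S = -174 + 60.0 + 6.7 + 20 = -87.3 dBm

-87.3 dBm


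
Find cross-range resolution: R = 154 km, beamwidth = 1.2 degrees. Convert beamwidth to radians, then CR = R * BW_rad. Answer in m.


BW_rad = 0.020943951
CR = 154000 * 0.020943951 = 3225.4 m

3225.4 m


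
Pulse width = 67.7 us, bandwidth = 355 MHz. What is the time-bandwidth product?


TBP = 67.7 * 355 = 24033.5

24033.5


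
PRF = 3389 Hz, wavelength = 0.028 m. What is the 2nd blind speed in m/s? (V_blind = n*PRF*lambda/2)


V_blind = 2 * 3389 * 0.028 / 2 = 94.9 m/s

94.9 m/s


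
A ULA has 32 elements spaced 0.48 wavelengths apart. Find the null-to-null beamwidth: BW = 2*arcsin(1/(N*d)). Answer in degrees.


1/(N*d) = 1/(32*0.48) = 0.065104
BW = 2*arcsin(0.065104) = 7.5 degrees

7.5 degrees


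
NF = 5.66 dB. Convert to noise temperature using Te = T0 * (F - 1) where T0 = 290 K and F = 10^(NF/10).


NF_lin = 10^(5.66/10) = 3.68129
Te = 290 * (3.68129 - 1) = 777.6 K

777.6 K


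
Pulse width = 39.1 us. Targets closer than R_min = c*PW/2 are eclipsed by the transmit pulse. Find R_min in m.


R_min = 3e8 * 39.1e-6 / 2 = 5865.0 m

5865.0 m


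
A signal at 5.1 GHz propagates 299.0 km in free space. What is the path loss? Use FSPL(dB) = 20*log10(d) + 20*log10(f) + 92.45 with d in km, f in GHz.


20*log10(299.0) = 49.51
20*log10(5.1) = 14.15
FSPL = 156.1 dB

156.1 dB


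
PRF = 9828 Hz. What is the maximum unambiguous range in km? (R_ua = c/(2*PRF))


R_ua = 3e8 / (2 * 9828) = 15262.5 m = 15.3 km

15.3 km


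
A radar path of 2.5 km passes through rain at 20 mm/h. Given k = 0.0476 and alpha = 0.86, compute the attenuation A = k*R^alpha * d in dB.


gamma = 0.0476 * 20^0.86 = 0.625882 dB/km
A = 0.625882 * 2.5 = 1.56 dB

1.56 dB


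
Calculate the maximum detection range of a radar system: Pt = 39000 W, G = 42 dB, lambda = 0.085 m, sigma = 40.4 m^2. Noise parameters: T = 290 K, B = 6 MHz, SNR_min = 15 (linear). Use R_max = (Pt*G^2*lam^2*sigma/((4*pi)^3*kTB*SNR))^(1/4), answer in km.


G_lin = 10^(42/10) = 15848.931925
R^4 = 39000 * 15848.931925^2 * 0.085^2 * 40.4 / ((4*pi)^3 * 1.38e-23 * 290 * 6000000.0 * 15)
R^4 = 4.00069e21 m^4
R_max = (4.00069e21)^(1/4) = 251497.5 m = 251.5 km

251.5 km


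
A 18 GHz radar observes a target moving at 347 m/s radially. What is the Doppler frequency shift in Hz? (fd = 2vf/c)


fd = 2 * 347 * 18000000000.0 / 3e8 = 41640.0 Hz

41640.0 Hz


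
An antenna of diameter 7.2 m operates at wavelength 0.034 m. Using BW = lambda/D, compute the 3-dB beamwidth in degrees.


BW_rad = 0.034 / 7.2 = 0.004722
BW_deg = 0.27 degrees

0.27 degrees


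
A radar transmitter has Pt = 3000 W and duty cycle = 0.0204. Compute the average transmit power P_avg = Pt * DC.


P_avg = 3000 * 0.0204 = 61.2 W

61.2 W


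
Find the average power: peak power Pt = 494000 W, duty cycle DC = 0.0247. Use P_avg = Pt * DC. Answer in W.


P_avg = 494000 * 0.0247 = 12201.8 W

12201.8 W


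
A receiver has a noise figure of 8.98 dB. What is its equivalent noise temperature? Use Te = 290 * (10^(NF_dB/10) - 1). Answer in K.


NF_lin = 10^(8.98/10) = 7.906786
Te = 290 * (7.906786 - 1) = 2003.0 K

2003.0 K


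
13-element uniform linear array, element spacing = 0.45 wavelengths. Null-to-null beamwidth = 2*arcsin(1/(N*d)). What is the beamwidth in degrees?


1/(N*d) = 1/(13*0.45) = 0.17094
BW = 2*arcsin(0.17094) = 19.7 degrees

19.7 degrees


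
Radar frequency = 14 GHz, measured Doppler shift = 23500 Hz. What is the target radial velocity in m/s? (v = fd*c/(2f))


v = 23500 * 3e8 / (2 * 14000000000.0) = 251.8 m/s

251.8 m/s


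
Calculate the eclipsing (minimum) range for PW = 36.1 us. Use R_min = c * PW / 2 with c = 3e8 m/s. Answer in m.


R_min = 3e8 * 36.1e-6 / 2 = 5415.0 m

5415.0 m


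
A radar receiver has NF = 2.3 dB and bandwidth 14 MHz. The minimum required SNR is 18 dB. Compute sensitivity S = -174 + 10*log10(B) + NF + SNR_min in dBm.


10*log10(14000000.0) = 71.46
S = -174 + 71.46 + 2.3 + 18 = -82.2 dBm

-82.2 dBm


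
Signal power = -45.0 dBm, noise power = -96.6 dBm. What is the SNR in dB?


SNR = -45.0 - (-96.6) = 51.6 dB

51.6 dB


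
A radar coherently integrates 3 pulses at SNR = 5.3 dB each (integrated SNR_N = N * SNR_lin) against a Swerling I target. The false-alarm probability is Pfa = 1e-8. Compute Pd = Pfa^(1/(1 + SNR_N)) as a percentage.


SNR_lin = 10^(5.3/10) = 3.38844
SNR_N = 3 * 3.38844 = 10.16532
1/(1 + SNR_N) = 1/11.16532 = 0.089563
Pd = (1e-8)^0.089563 = 0.19209
Pd = 19.2%

19.2%


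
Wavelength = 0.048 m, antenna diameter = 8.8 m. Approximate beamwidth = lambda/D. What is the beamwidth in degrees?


BW_rad = 0.048 / 8.8 = 0.005455
BW_deg = 0.31 degrees

0.31 degrees


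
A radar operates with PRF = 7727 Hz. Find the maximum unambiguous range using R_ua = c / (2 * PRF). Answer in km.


R_ua = 3e8 / (2 * 7727) = 19412.4 m = 19.4 km

19.4 km


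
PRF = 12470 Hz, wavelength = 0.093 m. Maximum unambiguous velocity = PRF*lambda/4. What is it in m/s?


V_ua = 12470 * 0.093 / 4 = 289.9 m/s

289.9 m/s


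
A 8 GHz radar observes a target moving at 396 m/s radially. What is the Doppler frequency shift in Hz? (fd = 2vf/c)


fd = 2 * 396 * 8000000000.0 / 3e8 = 21120.0 Hz

21120.0 Hz


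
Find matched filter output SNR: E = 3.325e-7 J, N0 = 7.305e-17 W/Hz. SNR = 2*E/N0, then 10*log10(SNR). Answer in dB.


SNR_lin = 2 * 3.325e-7 / 7.305e-17 = 9.103e9
SNR_dB = 10*log10(9.103e9) = 99.6 dB

99.6 dB


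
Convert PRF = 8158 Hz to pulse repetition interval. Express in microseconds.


PRI = 1/8158 = 0.0001225791 s = 122.6 us

122.6 us


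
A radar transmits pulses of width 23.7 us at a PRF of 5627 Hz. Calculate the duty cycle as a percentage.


DC = 23.7e-6 * 5627 * 100 = 13.34%

13.34%


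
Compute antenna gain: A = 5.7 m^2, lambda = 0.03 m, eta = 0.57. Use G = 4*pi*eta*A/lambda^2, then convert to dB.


G_linear = 4*pi*0.57*5.7/0.03^2 = 45364.6
G_dB = 10*log10(45364.6) = 46.6 dB

46.6 dB


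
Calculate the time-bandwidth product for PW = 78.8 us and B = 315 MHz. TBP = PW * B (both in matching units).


TBP = 78.8 * 315 = 24822.0

24822.0


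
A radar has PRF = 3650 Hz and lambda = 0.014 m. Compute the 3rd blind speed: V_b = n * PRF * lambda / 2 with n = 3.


V_blind = 3 * 3650 * 0.014 / 2 = 76.7 m/s

76.7 m/s


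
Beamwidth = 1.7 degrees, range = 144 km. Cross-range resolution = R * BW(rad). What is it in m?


BW_rad = 0.029670597
CR = 144000 * 0.029670597 = 4272.6 m

4272.6 m


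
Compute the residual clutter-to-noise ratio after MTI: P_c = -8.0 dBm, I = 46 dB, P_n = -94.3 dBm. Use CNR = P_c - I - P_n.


CNR = -8.0 - 46 - (-94.3) = 40.3 dB

40.3 dB


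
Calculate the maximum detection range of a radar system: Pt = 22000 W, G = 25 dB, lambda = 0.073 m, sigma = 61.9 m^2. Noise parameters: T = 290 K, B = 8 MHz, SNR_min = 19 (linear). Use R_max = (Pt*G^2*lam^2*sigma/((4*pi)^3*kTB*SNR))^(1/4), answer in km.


G_lin = 10^(25/10) = 316.227766
R^4 = 22000 * 316.227766^2 * 0.073^2 * 61.9 / ((4*pi)^3 * 1.38e-23 * 290 * 8000000.0 * 19)
R^4 = 6.01186e17 m^4
R_max = (6.01186e17)^(1/4) = 27845.3 m = 27.8 km

27.8 km


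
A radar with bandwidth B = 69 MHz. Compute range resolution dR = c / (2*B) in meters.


dR = 3e8 / (2 * 69000000.0) = 2.17 m

2.17 m


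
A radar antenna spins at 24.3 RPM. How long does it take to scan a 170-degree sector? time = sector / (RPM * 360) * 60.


t = 170 / (24.3 * 360) * 60 = 1.17 s

1.17 s


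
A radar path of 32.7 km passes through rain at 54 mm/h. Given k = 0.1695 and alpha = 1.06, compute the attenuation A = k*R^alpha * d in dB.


gamma = 0.1695 * 54^1.06 = 11.628055 dB/km
A = 11.628055 * 32.7 = 380.24 dB

380.24 dB


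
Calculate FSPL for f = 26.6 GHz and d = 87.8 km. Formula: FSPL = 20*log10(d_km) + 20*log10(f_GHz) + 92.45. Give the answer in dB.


20*log10(87.8) = 38.87
20*log10(26.6) = 28.5
FSPL = 159.8 dB

159.8 dB


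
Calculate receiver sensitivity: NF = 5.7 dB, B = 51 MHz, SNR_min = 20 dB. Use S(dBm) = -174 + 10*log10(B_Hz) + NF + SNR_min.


10*log10(51000000.0) = 77.08
S = -174 + 77.08 + 5.7 + 20 = -71.2 dBm

-71.2 dBm


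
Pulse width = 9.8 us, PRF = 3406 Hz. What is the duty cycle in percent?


DC = 9.8e-6 * 3406 * 100 = 3.34%

3.34%


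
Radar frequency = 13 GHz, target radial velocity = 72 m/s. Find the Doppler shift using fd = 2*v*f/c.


fd = 2 * 72 * 13000000000.0 / 3e8 = 6240.0 Hz

6240.0 Hz


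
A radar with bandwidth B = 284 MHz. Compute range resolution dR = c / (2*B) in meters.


dR = 3e8 / (2 * 284000000.0) = 0.53 m

0.53 m


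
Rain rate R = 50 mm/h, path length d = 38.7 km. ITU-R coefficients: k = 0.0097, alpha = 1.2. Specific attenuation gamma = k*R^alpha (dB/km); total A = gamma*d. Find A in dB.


gamma = 0.0097 * 50^1.2 = 1.060561 dB/km
A = 1.060561 * 38.7 = 41.04 dB

41.04 dB


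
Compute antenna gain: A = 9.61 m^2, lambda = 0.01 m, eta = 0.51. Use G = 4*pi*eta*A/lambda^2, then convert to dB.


G_linear = 4*pi*0.51*9.61/0.01^2 = 615890.39
G_dB = 10*log10(615890.39) = 57.9 dB

57.9 dB


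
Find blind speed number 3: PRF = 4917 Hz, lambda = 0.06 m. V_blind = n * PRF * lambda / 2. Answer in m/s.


V_blind = 3 * 4917 * 0.06 / 2 = 442.5 m/s

442.5 m/s


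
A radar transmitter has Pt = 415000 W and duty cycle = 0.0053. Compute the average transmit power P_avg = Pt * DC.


P_avg = 415000 * 0.0053 = 2199.5 W

2199.5 W


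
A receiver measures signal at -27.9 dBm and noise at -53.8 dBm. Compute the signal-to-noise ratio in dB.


SNR = -27.9 - (-53.8) = 25.9 dB

25.9 dB


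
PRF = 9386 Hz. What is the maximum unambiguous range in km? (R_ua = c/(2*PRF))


R_ua = 3e8 / (2 * 9386) = 15981.2 m = 16.0 km

16.0 km


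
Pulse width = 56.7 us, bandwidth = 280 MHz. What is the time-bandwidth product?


TBP = 56.7 * 280 = 15876.0

15876.0


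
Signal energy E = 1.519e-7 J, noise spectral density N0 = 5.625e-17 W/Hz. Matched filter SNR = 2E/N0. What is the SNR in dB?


SNR_lin = 2 * 1.519e-7 / 5.625e-17 = 5.401e9
SNR_dB = 10*log10(5.401e9) = 97.3 dB

97.3 dB


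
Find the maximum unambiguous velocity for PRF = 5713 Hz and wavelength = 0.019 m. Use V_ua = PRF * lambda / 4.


V_ua = 5713 * 0.019 / 4 = 27.1 m/s

27.1 m/s


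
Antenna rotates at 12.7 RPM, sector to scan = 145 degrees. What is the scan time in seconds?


t = 145 / (12.7 * 360) * 60 = 1.9 s

1.9 s


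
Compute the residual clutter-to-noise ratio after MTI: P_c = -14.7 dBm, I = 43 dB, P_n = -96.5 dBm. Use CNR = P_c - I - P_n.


CNR = -14.7 - 43 - (-96.5) = 38.8 dB

38.8 dB


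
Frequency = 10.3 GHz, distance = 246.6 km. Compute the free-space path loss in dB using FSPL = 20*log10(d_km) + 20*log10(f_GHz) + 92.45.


20*log10(246.6) = 47.84
20*log10(10.3) = 20.26
FSPL = 160.5 dB

160.5 dB


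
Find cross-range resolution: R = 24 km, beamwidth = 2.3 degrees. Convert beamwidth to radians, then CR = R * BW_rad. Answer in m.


BW_rad = 0.040142573
CR = 24000 * 0.040142573 = 963.4 m

963.4 m


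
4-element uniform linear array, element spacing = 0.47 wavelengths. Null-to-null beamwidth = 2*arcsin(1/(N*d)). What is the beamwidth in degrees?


1/(N*d) = 1/(4*0.47) = 0.531915
BW = 2*arcsin(0.531915) = 64.3 degrees

64.3 degrees


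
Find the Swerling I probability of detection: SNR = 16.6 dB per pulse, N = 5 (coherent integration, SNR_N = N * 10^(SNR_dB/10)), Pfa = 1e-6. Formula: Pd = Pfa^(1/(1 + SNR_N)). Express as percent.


SNR_lin = 10^(16.6/10) = 45.70882
SNR_N = 5 * 45.70882 = 228.5441
1/(1 + SNR_N) = 1/229.5441 = 0.0043565
Pd = (1e-6)^0.0043565 = 0.94159
Pd = 94.2%

94.2%


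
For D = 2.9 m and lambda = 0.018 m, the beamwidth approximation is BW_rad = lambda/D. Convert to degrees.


BW_rad = 0.018 / 2.9 = 0.006207
BW_deg = 0.36 degrees

0.36 degrees


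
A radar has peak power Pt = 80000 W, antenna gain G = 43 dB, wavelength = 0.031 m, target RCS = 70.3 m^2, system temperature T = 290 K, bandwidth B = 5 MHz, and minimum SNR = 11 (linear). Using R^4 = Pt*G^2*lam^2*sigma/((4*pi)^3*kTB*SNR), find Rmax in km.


G_lin = 10^(43/10) = 19952.62315
R^4 = 80000 * 19952.62315^2 * 0.031^2 * 70.3 / ((4*pi)^3 * 1.38e-23 * 290 * 5000000.0 * 11)
R^4 = 4.92606e21 m^4
R_max = (4.92606e21)^(1/4) = 264926.2 m = 264.9 km

264.9 km


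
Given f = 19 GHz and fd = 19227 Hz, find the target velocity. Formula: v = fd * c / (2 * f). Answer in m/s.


v = 19227 * 3e8 / (2 * 19000000000.0) = 151.8 m/s

151.8 m/s


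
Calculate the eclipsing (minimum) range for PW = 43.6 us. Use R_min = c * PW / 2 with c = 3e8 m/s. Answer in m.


R_min = 3e8 * 43.6e-6 / 2 = 6540.0 m

6540.0 m


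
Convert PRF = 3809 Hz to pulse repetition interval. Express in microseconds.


PRI = 1/3809 = 0.0002625361 s = 262.5 us

262.5 us


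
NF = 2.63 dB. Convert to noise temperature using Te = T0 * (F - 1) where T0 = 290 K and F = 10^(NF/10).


NF_lin = 10^(2.63/10) = 1.832314
Te = 290 * (1.832314 - 1) = 241.4 K

241.4 K


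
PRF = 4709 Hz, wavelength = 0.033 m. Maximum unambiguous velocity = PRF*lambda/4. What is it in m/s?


V_ua = 4709 * 0.033 / 4 = 38.8 m/s

38.8 m/s


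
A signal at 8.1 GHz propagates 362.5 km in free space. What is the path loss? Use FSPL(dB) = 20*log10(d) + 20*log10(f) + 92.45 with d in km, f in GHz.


20*log10(362.5) = 51.19
20*log10(8.1) = 18.17
FSPL = 161.8 dB

161.8 dB


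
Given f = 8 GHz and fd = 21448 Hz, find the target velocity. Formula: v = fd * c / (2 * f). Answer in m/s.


v = 21448 * 3e8 / (2 * 8000000000.0) = 402.2 m/s

402.2 m/s


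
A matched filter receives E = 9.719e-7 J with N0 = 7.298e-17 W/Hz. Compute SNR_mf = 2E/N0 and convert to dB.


SNR_lin = 2 * 9.719e-7 / 7.298e-17 = 2.663e10
SNR_dB = 10*log10(2.663e10) = 104.3 dB

104.3 dB


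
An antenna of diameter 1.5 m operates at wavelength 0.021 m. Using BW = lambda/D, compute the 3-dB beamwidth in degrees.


BW_rad = 0.021 / 1.5 = 0.014
BW_deg = 0.8 degrees

0.8 degrees


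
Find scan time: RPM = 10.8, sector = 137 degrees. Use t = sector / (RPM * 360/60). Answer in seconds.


t = 137 / (10.8 * 360) * 60 = 2.11 s

2.11 s


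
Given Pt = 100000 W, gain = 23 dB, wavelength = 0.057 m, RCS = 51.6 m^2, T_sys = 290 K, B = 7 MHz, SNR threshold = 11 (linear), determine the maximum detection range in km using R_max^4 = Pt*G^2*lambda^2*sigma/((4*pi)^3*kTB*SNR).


G_lin = 10^(23/10) = 199.526231
R^4 = 100000 * 199.526231^2 * 0.057^2 * 51.6 / ((4*pi)^3 * 1.38e-23 * 290 * 7000000.0 * 11)
R^4 = 1.09145e18 m^4
R_max = (1.09145e18)^(1/4) = 32322.2 m = 32.3 km

32.3 km


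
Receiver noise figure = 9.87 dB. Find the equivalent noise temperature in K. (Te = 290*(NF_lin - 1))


NF_lin = 10^(9.87/10) = 9.7051
Te = 290 * (9.7051 - 1) = 2524.5 K

2524.5 K


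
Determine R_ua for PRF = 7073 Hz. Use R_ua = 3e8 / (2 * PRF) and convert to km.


R_ua = 3e8 / (2 * 7073) = 21207.4 m = 21.2 km

21.2 km


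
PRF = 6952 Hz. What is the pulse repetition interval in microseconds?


PRI = 1/6952 = 0.0001438435 s = 143.8 us

143.8 us


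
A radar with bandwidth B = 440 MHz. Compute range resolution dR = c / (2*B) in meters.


dR = 3e8 / (2 * 440000000.0) = 0.34 m

0.34 m


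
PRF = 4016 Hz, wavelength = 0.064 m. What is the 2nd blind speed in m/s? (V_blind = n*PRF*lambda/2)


V_blind = 2 * 4016 * 0.064 / 2 = 257.0 m/s

257.0 m/s


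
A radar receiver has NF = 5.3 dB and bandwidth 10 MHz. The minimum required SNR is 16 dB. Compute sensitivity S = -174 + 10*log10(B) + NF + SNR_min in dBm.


10*log10(10000000.0) = 70.0
S = -174 + 70.0 + 5.3 + 16 = -82.7 dBm

-82.7 dBm


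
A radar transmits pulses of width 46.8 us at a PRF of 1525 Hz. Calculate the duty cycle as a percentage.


DC = 46.8e-6 * 1525 * 100 = 7.14%

7.14%


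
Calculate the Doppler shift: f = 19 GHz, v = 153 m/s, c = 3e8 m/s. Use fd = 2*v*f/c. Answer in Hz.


fd = 2 * 153 * 19000000000.0 / 3e8 = 19380.0 Hz

19380.0 Hz


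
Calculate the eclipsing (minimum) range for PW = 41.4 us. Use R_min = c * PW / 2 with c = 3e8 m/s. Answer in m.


R_min = 3e8 * 41.4e-6 / 2 = 6210.0 m

6210.0 m


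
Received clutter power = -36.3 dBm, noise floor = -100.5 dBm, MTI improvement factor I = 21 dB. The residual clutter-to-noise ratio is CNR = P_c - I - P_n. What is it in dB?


CNR = -36.3 - 21 - (-100.5) = 43.2 dB

43.2 dB


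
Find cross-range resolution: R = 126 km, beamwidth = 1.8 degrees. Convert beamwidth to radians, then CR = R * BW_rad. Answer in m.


BW_rad = 0.031415927
CR = 126000 * 0.031415927 = 3958.4 m

3958.4 m


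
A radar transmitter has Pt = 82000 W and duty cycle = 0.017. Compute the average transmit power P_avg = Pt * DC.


P_avg = 82000 * 0.017 = 1394.0 W

1394.0 W


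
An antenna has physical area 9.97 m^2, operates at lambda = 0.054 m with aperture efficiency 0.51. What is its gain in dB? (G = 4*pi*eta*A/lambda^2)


G_linear = 4*pi*0.51*9.97/0.054^2 = 21912.29
G_dB = 10*log10(21912.29) = 43.4 dB

43.4 dB


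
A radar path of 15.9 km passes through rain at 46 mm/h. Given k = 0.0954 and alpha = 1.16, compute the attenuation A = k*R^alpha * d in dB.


gamma = 0.0954 * 46^1.16 = 8.097435 dB/km
A = 8.097435 * 15.9 = 128.75 dB

128.75 dB


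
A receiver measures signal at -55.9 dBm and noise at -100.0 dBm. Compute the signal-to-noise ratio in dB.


SNR = -55.9 - (-100.0) = 44.1 dB

44.1 dB


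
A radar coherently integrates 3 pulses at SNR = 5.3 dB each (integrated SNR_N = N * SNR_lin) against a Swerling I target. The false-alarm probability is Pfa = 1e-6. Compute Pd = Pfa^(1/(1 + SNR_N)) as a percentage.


SNR_lin = 10^(5.3/10) = 3.38844
SNR_N = 3 * 3.38844 = 10.16532
1/(1 + SNR_N) = 1/11.16532 = 0.089563
Pd = (1e-6)^0.089563 = 0.29015
Pd = 29.0%

29.0%


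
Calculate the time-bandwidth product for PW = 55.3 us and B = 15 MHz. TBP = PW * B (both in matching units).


TBP = 55.3 * 15 = 829.5

829.5


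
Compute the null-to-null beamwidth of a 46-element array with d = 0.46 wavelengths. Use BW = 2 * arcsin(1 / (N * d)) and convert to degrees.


1/(N*d) = 1/(46*0.46) = 0.047259
BW = 2*arcsin(0.047259) = 5.4 degrees

5.4 degrees


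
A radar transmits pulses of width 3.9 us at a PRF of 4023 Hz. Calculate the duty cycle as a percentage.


DC = 3.9e-6 * 4023 * 100 = 1.57%

1.57%


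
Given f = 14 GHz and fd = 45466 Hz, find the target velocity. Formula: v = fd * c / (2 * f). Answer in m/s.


v = 45466 * 3e8 / (2 * 14000000000.0) = 487.1 m/s

487.1 m/s


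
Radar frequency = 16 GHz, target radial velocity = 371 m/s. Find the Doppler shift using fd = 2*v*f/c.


fd = 2 * 371 * 16000000000.0 / 3e8 = 39573.3 Hz

39573.3 Hz


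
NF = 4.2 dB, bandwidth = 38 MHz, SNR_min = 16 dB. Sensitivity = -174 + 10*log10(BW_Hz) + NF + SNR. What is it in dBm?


10*log10(38000000.0) = 75.8
S = -174 + 75.8 + 4.2 + 16 = -78.0 dBm

-78.0 dBm


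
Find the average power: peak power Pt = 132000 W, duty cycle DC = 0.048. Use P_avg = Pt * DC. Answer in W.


P_avg = 132000 * 0.048 = 6336.0 W

6336.0 W


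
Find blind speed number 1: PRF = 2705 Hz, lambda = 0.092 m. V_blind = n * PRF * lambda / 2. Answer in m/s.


V_blind = 1 * 2705 * 0.092 / 2 = 124.4 m/s

124.4 m/s


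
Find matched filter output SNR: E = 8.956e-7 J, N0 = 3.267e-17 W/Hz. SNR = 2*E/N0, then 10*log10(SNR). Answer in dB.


SNR_lin = 2 * 8.956e-7 / 3.267e-17 = 5.483e10
SNR_dB = 10*log10(5.483e10) = 107.4 dB

107.4 dB


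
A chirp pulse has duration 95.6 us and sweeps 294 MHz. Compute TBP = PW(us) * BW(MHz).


TBP = 95.6 * 294 = 28106.4

28106.4


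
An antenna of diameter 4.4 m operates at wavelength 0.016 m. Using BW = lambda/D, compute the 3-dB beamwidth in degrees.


BW_rad = 0.016 / 4.4 = 0.003636
BW_deg = 0.21 degrees

0.21 degrees


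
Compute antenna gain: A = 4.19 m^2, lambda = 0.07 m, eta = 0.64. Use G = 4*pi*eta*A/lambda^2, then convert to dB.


G_linear = 4*pi*0.64*4.19/0.07^2 = 6877.14
G_dB = 10*log10(6877.14) = 38.4 dB

38.4 dB


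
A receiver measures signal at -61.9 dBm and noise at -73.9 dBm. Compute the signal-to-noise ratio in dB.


SNR = -61.9 - (-73.9) = 12.0 dB

12.0 dB


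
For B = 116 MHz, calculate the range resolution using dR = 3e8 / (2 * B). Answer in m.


dR = 3e8 / (2 * 116000000.0) = 1.29 m

1.29 m


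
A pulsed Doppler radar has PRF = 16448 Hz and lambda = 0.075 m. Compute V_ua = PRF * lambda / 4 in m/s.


V_ua = 16448 * 0.075 / 4 = 308.4 m/s

308.4 m/s


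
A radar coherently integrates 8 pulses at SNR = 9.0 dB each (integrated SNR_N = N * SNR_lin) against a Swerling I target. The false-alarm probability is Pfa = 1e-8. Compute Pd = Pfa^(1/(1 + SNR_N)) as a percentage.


SNR_lin = 10^(9.0/10) = 7.94328
SNR_N = 8 * 7.94328 = 63.54624
1/(1 + SNR_N) = 1/64.54624 = 0.0154928
Pd = (1e-8)^0.0154928 = 0.75172
Pd = 75.2%

75.2%


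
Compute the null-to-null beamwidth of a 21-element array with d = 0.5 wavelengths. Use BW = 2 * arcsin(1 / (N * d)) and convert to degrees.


1/(N*d) = 1/(21*0.5) = 0.095238
BW = 2*arcsin(0.095238) = 10.9 degrees

10.9 degrees


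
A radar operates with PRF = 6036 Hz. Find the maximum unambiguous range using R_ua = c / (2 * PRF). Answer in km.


R_ua = 3e8 / (2 * 6036) = 24850.9 m = 24.9 km

24.9 km


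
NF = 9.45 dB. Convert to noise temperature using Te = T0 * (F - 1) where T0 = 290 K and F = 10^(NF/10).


NF_lin = 10^(9.45/10) = 8.810489
Te = 290 * (8.810489 - 1) = 2265.0 K

2265.0 K


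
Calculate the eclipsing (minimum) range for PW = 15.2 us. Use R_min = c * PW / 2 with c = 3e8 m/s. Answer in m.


R_min = 3e8 * 15.2e-6 / 2 = 2280.0 m

2280.0 m


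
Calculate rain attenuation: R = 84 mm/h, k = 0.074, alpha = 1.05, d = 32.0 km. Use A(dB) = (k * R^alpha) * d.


gamma = 0.074 * 84^1.05 = 7.757557 dB/km
A = 7.757557 * 32.0 = 248.24 dB

248.24 dB


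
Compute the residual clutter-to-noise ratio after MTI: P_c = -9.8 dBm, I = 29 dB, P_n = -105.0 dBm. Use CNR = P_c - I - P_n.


CNR = -9.8 - 29 - (-105.0) = 66.2 dB

66.2 dB


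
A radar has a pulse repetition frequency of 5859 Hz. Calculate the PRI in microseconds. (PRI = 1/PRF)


PRI = 1/5859 = 0.0001706776 s = 170.7 us

170.7 us


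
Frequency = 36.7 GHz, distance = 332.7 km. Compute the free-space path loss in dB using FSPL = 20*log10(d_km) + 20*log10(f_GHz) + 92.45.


20*log10(332.7) = 50.44
20*log10(36.7) = 31.29
FSPL = 174.2 dB

174.2 dB


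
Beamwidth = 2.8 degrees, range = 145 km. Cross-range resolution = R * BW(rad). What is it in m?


BW_rad = 0.048869219
CR = 145000 * 0.048869219 = 7086.0 m

7086.0 m


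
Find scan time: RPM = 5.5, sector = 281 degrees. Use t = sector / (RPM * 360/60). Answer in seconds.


t = 281 / (5.5 * 360) * 60 = 8.52 s

8.52 s


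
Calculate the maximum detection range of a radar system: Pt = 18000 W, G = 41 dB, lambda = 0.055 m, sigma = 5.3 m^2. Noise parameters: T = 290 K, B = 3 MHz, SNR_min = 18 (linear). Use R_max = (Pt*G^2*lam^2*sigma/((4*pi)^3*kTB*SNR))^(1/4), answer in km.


G_lin = 10^(41/10) = 12589.254118
R^4 = 18000 * 12589.254118^2 * 0.055^2 * 5.3 / ((4*pi)^3 * 1.38e-23 * 290 * 3000000.0 * 18)
R^4 = 1.06653e20 m^4
R_max = (1.06653e20)^(1/4) = 101623.3 m = 101.6 km

101.6 km


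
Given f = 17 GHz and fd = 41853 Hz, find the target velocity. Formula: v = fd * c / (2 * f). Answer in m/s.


v = 41853 * 3e8 / (2 * 17000000000.0) = 369.3 m/s

369.3 m/s


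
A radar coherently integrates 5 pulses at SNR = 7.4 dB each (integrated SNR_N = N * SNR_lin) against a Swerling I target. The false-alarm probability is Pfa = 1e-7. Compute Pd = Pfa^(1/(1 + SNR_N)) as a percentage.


SNR_lin = 10^(7.4/10) = 5.49541
SNR_N = 5 * 5.49541 = 27.47705
1/(1 + SNR_N) = 1/28.47705 = 0.035116
Pd = (1e-7)^0.035116 = 0.56779
Pd = 56.8%

56.8%


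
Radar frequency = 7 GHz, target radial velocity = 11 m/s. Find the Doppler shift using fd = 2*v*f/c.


fd = 2 * 11 * 7000000000.0 / 3e8 = 513.3 Hz

513.3 Hz


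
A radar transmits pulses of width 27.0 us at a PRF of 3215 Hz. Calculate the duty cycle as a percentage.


DC = 27.0e-6 * 3215 * 100 = 8.68%

8.68%


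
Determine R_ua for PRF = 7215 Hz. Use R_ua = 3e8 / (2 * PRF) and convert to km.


R_ua = 3e8 / (2 * 7215) = 20790.0 m = 20.8 km

20.8 km


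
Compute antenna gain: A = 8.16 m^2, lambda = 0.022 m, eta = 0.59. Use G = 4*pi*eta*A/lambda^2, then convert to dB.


G_linear = 4*pi*0.59*8.16/0.022^2 = 124999.04
G_dB = 10*log10(124999.04) = 51.0 dB

51.0 dB


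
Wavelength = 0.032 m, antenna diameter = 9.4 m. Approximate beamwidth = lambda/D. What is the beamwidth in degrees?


BW_rad = 0.032 / 9.4 = 0.003404
BW_deg = 0.2 degrees

0.2 degrees


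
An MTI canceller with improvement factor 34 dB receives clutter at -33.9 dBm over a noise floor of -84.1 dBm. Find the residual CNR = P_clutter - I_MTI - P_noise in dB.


CNR = -33.9 - 34 - (-84.1) = 16.2 dB

16.2 dB


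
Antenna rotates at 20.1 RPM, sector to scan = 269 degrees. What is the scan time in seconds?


t = 269 / (20.1 * 360) * 60 = 2.23 s

2.23 s


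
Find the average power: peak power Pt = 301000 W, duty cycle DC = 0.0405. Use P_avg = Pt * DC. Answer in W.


P_avg = 301000 * 0.0405 = 12190.5 W

12190.5 W


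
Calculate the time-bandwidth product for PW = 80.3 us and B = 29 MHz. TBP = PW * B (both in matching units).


TBP = 80.3 * 29 = 2328.7

2328.7


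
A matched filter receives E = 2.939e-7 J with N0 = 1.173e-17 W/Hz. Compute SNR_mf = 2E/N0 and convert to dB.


SNR_lin = 2 * 2.939e-7 / 1.173e-17 = 5.011e10
SNR_dB = 10*log10(5.011e10) = 107.0 dB

107.0 dB


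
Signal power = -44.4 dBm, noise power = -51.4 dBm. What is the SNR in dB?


SNR = -44.4 - (-51.4) = 7.0 dB

7.0 dB


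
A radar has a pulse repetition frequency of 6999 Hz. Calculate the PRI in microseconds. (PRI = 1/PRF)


PRI = 1/6999 = 0.0001428776 s = 142.9 us

142.9 us


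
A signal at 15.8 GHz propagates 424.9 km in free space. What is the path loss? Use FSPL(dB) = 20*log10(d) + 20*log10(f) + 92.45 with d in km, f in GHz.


20*log10(424.9) = 52.57
20*log10(15.8) = 23.97
FSPL = 169.0 dB

169.0 dB


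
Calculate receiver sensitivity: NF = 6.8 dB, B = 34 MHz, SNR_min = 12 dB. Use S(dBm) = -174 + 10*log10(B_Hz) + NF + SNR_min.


10*log10(34000000.0) = 75.31
S = -174 + 75.31 + 6.8 + 12 = -79.9 dBm

-79.9 dBm


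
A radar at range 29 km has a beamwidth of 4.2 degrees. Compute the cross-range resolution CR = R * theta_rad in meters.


BW_rad = 0.073303829
CR = 29000 * 0.073303829 = 2125.8 m

2125.8 m


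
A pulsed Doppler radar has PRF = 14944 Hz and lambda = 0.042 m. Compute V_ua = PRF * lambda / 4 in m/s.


V_ua = 14944 * 0.042 / 4 = 156.9 m/s

156.9 m/s


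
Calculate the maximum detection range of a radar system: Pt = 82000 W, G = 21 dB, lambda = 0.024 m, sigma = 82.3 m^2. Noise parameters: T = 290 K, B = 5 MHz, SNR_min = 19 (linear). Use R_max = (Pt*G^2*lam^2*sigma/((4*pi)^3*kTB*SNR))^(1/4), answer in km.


G_lin = 10^(21/10) = 125.892541
R^4 = 82000 * 125.892541^2 * 0.024^2 * 82.3 / ((4*pi)^3 * 1.38e-23 * 290 * 5000000.0 * 19)
R^4 = 8.16593e16 m^4
R_max = (8.16593e16)^(1/4) = 16904.5 m = 16.9 km

16.9 km


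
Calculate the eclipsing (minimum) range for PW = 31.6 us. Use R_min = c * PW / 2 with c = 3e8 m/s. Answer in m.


R_min = 3e8 * 31.6e-6 / 2 = 4740.0 m

4740.0 m


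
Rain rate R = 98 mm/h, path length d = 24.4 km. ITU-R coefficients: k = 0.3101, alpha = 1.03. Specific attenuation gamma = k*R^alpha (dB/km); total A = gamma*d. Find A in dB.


gamma = 0.3101 * 98^1.03 = 34.871018 dB/km
A = 34.871018 * 24.4 = 850.85 dB

850.85 dB


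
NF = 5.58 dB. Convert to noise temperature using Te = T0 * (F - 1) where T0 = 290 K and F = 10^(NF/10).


NF_lin = 10^(5.58/10) = 3.614099
Te = 290 * (3.614099 - 1) = 758.1 K

758.1 K


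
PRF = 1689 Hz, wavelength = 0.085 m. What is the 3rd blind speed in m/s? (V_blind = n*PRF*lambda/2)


V_blind = 3 * 1689 * 0.085 / 2 = 215.3 m/s

215.3 m/s


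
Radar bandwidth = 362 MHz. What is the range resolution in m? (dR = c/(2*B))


dR = 3e8 / (2 * 362000000.0) = 0.41 m

0.41 m


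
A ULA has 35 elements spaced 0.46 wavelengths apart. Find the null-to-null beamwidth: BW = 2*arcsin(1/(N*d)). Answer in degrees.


1/(N*d) = 1/(35*0.46) = 0.062112
BW = 2*arcsin(0.062112) = 7.1 degrees

7.1 degrees


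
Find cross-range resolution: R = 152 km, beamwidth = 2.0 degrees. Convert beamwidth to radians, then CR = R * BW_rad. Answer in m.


BW_rad = 0.034906585
CR = 152000 * 0.034906585 = 5305.8 m

5305.8 m


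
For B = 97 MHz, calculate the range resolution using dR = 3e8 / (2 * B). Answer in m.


dR = 3e8 / (2 * 97000000.0) = 1.55 m

1.55 m


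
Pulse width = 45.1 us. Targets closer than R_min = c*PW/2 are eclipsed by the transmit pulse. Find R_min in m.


R_min = 3e8 * 45.1e-6 / 2 = 6765.0 m

6765.0 m


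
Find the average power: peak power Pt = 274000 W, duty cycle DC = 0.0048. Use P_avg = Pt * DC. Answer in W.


P_avg = 274000 * 0.0048 = 1315.2 W

1315.2 W


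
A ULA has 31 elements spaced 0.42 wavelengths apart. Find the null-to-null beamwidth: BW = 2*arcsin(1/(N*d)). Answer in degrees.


1/(N*d) = 1/(31*0.42) = 0.076805
BW = 2*arcsin(0.076805) = 8.8 degrees

8.8 degrees


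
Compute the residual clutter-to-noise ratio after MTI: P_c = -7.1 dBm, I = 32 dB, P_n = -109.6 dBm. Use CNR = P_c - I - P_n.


CNR = -7.1 - 32 - (-109.6) = 70.5 dB

70.5 dB


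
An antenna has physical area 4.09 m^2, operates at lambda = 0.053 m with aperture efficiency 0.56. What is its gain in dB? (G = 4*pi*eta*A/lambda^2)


G_linear = 4*pi*0.56*4.09/0.053^2 = 10246.36
G_dB = 10*log10(10246.36) = 40.1 dB

40.1 dB


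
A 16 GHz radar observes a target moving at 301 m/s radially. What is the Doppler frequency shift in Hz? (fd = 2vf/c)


fd = 2 * 301 * 16000000000.0 / 3e8 = 32106.7 Hz

32106.7 Hz


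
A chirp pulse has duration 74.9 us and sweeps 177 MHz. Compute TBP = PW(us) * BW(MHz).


TBP = 74.9 * 177 = 13257.3

13257.3


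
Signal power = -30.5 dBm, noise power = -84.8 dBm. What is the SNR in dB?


SNR = -30.5 - (-84.8) = 54.3 dB

54.3 dB


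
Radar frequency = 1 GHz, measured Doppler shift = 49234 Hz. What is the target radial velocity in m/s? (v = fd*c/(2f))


v = 49234 * 3e8 / (2 * 1000000000.0) = 7385.1 m/s

7385.1 m/s


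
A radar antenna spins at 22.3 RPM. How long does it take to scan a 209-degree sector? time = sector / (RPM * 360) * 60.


t = 209 / (22.3 * 360) * 60 = 1.56 s

1.56 s


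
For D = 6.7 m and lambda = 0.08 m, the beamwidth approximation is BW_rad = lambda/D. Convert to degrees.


BW_rad = 0.08 / 6.7 = 0.01194
BW_deg = 0.68 degrees

0.68 degrees


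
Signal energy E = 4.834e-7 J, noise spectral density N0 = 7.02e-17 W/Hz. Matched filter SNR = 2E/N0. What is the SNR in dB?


SNR_lin = 2 * 4.834e-7 / 7.02e-17 = 1.377e10
SNR_dB = 10*log10(1.377e10) = 101.4 dB

101.4 dB


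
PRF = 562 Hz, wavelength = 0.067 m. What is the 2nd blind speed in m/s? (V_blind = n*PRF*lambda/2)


V_blind = 2 * 562 * 0.067 / 2 = 37.7 m/s

37.7 m/s


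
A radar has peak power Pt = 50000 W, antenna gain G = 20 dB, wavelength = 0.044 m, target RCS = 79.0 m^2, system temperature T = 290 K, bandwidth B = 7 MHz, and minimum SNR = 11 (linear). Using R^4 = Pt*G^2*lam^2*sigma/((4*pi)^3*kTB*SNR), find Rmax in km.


G_lin = 10^(20/10) = 100.0
R^4 = 50000 * 100.0^2 * 0.044^2 * 79.0 / ((4*pi)^3 * 1.38e-23 * 290 * 7000000.0 * 11)
R^4 = 1.25056e17 m^4
R_max = (1.25056e17)^(1/4) = 18805.1 m = 18.8 km

18.8 km


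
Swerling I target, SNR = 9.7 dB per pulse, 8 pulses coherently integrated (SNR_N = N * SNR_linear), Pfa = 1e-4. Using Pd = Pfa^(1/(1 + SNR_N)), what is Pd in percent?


SNR_lin = 10^(9.7/10) = 9.33254
SNR_N = 8 * 9.33254 = 74.66032
1/(1 + SNR_N) = 1/75.66032 = 0.013217
Pd = (1e-4)^0.013217 = 0.88538
Pd = 88.5%

88.5%


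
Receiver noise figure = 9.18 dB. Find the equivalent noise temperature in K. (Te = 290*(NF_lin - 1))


NF_lin = 10^(9.18/10) = 8.279422
Te = 290 * (8.279422 - 1) = 2111.0 K

2111.0 K


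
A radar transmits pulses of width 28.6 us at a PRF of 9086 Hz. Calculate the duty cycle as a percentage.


DC = 28.6e-6 * 9086 * 100 = 25.99%

25.99%


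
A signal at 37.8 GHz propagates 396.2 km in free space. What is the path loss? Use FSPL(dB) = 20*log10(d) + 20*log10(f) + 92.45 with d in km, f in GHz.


20*log10(396.2) = 51.96
20*log10(37.8) = 31.55
FSPL = 176.0 dB

176.0 dB


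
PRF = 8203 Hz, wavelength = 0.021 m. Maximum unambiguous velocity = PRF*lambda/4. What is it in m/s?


V_ua = 8203 * 0.021 / 4 = 43.1 m/s

43.1 m/s


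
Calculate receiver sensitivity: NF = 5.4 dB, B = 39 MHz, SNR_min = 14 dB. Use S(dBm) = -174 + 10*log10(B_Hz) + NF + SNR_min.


10*log10(39000000.0) = 75.91
S = -174 + 75.91 + 5.4 + 14 = -78.7 dBm

-78.7 dBm


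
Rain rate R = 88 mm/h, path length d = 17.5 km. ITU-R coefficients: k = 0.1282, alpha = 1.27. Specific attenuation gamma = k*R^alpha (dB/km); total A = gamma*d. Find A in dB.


gamma = 0.1282 * 88^1.27 = 37.790359 dB/km
A = 37.790359 * 17.5 = 661.33 dB

661.33 dB


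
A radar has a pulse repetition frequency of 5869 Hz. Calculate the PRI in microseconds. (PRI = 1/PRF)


PRI = 1/5869 = 0.0001703868 s = 170.4 us

170.4 us


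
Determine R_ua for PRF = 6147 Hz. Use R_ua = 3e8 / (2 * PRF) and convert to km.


R_ua = 3e8 / (2 * 6147) = 24402.1 m = 24.4 km

24.4 km


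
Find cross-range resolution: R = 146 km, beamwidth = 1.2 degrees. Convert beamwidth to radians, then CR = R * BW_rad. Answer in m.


BW_rad = 0.020943951
CR = 146000 * 0.020943951 = 3057.8 m

3057.8 m


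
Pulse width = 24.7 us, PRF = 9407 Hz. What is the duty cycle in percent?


DC = 24.7e-6 * 9407 * 100 = 23.24%

23.24%


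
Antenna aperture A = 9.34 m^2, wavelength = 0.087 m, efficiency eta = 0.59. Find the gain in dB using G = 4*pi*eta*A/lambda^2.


G_linear = 4*pi*0.59*9.34/0.087^2 = 9148.93
G_dB = 10*log10(9148.93) = 39.6 dB

39.6 dB


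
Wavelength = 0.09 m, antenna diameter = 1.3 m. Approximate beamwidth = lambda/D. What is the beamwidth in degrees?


BW_rad = 0.09 / 1.3 = 0.069231
BW_deg = 3.97 degrees

3.97 degrees


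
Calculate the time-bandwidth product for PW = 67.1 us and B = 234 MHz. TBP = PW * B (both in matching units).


TBP = 67.1 * 234 = 15701.4

15701.4


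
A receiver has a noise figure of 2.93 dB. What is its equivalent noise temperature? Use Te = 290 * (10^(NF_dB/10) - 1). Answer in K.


NF_lin = 10^(2.93/10) = 1.96336
Te = 290 * (1.96336 - 1) = 279.4 K

279.4 K


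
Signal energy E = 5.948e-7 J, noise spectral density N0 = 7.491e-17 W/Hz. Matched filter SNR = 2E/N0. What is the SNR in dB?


SNR_lin = 2 * 5.948e-7 / 7.491e-17 = 1.588e10
SNR_dB = 10*log10(1.588e10) = 102.0 dB

102.0 dB


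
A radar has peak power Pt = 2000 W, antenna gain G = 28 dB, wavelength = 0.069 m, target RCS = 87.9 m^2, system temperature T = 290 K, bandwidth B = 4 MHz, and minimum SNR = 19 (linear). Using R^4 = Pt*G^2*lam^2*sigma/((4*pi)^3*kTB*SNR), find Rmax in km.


G_lin = 10^(28/10) = 630.957344
R^4 = 2000 * 630.957344^2 * 0.069^2 * 87.9 / ((4*pi)^3 * 1.38e-23 * 290 * 4000000.0 * 19)
R^4 = 5.52073e17 m^4
R_max = (5.52073e17)^(1/4) = 27258.3 m = 27.3 km

27.3 km


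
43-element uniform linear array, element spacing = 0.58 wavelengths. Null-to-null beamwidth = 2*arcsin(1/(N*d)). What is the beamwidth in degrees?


1/(N*d) = 1/(43*0.58) = 0.040096
BW = 2*arcsin(0.040096) = 4.6 degrees

4.6 degrees


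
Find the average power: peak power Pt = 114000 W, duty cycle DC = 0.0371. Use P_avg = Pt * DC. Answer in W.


P_avg = 114000 * 0.0371 = 4229.4 W

4229.4 W


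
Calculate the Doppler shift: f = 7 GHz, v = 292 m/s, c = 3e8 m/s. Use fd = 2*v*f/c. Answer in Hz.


fd = 2 * 292 * 7000000000.0 / 3e8 = 13626.7 Hz

13626.7 Hz
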